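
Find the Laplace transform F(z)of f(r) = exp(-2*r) 1/(z + 2)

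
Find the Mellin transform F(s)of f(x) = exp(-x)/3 gamma(s)/3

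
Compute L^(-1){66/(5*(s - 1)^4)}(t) 11*t^3*exp(t)/5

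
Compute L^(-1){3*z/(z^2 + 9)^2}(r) r*sin(3*r)/2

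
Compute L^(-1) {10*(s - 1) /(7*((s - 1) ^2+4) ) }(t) 10*exp(t)*cos(2*t) /7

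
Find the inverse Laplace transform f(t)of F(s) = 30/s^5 5 * t^4/4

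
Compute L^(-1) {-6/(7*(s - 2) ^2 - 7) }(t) -6*exp(2*t)*sinh(t) /7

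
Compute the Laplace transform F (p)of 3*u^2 6/p^3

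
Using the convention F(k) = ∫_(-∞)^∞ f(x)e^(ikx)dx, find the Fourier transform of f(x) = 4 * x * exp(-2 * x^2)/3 sqrt(2) * I * sqrt(pi) * k * exp(-k^2/8)/6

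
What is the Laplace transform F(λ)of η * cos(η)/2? (λ^2 - 1)/(2 * (λ^2 + 1)^2)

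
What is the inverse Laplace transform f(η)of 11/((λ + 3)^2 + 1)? 11 * exp(-3 * η) * sin(η)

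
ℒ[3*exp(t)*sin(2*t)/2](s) 3/((s - 1)^2 + 4)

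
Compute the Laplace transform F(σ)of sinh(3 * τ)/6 1/(2 * (σ^2 - 9))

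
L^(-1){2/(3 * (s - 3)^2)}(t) 2 * t * exp(3 * t)/3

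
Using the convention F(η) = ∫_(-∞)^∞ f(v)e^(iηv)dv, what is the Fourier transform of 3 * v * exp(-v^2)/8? 3 * I * sqrt(pi) * η * exp(-η^2/4)/16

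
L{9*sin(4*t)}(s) 36/(s^2 + 16)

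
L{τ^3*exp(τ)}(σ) 6/(σ - 1)^4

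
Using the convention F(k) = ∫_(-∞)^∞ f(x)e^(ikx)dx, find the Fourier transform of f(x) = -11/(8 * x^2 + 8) -11 * pi * exp(-Abs(k))/8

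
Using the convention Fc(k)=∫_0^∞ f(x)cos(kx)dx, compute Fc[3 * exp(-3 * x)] 9/(k^2+9)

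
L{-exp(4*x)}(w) -1/(w - 4)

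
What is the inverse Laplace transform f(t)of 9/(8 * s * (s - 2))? 9 * exp(t) * sinh(t)/8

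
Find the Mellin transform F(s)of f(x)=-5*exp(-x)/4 -5*gamma(s)/4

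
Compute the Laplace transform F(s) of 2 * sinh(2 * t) 4/(s^2 - 4) 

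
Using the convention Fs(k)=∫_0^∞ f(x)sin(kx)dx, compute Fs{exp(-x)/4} k/(4 * (k^2+1))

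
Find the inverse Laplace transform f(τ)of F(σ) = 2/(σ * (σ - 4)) exp(2 * τ) * sinh(2 * τ)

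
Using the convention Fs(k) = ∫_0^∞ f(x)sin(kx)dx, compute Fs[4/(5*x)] 2*pi/5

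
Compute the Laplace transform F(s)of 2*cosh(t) 2*s/(s^2 - 1)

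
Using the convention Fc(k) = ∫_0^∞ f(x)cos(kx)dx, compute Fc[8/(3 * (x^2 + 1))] 4 * pi * exp(-k)/3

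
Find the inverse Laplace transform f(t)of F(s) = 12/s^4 2*t^3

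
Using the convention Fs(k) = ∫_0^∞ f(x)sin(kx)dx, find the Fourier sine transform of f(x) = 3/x 3*pi/2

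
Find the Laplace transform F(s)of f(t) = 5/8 5/(8 * s)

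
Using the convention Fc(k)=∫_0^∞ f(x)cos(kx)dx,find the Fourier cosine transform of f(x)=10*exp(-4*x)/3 40/(3*(k^2 + 16))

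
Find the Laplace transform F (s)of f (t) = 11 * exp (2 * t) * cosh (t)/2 11 * (s - 2)/ (2 * ( (s - 2)^2 - 1))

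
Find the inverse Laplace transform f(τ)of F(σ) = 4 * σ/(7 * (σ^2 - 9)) 4 * cosh(3 * τ)/7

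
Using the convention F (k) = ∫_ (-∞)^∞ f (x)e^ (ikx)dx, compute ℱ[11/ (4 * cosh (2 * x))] 11 * pi/ (8 * cosh (pi * k/4))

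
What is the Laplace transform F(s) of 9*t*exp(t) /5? 9/(5*(s - 1) ^2) 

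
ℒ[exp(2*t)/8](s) 1/(8*(s - 2))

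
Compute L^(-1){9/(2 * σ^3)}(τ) 9 * τ^2/4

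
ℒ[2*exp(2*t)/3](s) 2/(3*(s - 2))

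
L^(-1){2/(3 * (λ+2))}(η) 2 * exp(-2 * η)/3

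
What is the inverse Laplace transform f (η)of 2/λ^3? η^2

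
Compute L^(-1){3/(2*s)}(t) 3/2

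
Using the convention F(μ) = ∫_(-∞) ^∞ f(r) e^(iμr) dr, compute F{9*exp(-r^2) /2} 9*sqrt(pi)*exp(-μ^2/4) /2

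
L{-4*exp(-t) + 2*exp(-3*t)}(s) 2/(s + 3) - 4/(s + 1)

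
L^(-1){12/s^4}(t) 2*t^3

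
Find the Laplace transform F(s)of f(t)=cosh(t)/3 s/(3*(s^2 - 1))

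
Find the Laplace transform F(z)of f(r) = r z^(-2)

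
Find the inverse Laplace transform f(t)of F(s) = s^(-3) t^2/2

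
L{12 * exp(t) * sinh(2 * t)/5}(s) 24/(5 * ((s - 1)^2 - 4))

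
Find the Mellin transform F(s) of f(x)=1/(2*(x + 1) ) pi*csc(pi*s) /2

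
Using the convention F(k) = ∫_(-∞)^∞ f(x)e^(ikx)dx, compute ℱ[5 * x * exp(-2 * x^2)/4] 5 * sqrt(2) * I * sqrt(pi) * k * exp(-k^2/8)/32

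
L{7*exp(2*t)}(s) 7/(s - 2)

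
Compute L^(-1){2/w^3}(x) x^2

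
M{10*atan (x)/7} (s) -5*pi*sec (pi*s/2)/ (7*s)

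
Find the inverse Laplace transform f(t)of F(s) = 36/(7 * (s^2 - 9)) 12 * sinh(3 * t)/7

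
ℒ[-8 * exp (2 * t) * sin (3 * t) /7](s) -24/ (7 * (s - 2) ^2 + 63) 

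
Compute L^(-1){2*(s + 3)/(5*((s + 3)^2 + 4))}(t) 2*exp(-3*t)*cos(2*t)/5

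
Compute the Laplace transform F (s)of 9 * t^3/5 54/ (5 * s^4)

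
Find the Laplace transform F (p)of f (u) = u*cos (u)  (p^2 - 1)/ (p^2 + 1)^2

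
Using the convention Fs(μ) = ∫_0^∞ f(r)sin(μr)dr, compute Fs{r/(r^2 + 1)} pi*exp(-μ)/2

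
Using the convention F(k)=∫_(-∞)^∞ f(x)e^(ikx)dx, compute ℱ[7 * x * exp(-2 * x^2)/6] 7 * sqrt(2) * I * sqrt(pi) * k * exp(-k^2/8)/48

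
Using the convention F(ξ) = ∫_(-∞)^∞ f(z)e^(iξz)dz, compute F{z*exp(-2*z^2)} sqrt(2)*I*sqrt(pi)*ξ*exp(-ξ^2/8)/8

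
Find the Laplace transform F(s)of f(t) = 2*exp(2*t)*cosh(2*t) 2*(s - 2)/(s*(s - 4))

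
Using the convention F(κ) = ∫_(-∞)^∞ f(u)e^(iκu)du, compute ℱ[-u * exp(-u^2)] -I * sqrt(pi) * κ * exp(-κ^2/4)/2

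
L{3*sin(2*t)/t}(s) 3*atan(2/s)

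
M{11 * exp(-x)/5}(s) 11 * gamma(s)/5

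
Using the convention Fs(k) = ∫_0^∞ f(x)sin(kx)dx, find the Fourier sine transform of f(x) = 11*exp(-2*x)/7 11*k/(7*(k^2 + 4))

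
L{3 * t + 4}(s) 4/s + 3/s^2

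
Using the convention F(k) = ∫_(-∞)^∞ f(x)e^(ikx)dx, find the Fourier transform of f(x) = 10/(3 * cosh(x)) 10 * pi/(3 * cosh(pi * k/2))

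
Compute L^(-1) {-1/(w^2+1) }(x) -sin(x) 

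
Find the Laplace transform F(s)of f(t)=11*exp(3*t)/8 11/(8*(s - 3))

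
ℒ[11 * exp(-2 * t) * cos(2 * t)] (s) 11 * (s+2)/((s+2)^2+4)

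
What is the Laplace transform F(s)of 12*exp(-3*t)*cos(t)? 12*(s + 3)/((s + 3)^2 + 1)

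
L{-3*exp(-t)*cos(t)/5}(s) 3*(-s - 1)/(5*((s + 1)^2 + 1))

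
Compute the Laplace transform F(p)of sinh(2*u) 2/(p^2 - 4)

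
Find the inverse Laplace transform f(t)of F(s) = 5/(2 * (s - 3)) 5 * exp(3 * t)/2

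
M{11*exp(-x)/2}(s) 11*gamma(s)/2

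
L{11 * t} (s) 11/s^2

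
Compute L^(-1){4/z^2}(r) 4*r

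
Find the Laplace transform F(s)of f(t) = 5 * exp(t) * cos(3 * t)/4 5 * (s - 1)/(4 * ((s - 1)^2 + 9))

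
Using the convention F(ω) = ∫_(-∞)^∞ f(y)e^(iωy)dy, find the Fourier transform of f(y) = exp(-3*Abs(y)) 6/(ω^2 + 9)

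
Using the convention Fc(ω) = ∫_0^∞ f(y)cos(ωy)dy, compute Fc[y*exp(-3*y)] (9 - ω^2)/(ω^2+9)^2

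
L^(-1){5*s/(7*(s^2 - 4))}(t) 5*cosh(2*t)/7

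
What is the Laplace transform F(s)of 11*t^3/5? 66/(5*s^4)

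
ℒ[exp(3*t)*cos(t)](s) (s - 3)/((s - 3)^2 + 1)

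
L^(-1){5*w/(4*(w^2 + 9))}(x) 5*cos(3*x)/4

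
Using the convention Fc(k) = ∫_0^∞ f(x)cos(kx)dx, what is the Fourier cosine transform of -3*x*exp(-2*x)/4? 3*(k^2-4)/(4*(k^2 + 4)^2)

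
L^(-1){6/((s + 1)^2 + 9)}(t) 2 * exp(-t) * sin(3 * t)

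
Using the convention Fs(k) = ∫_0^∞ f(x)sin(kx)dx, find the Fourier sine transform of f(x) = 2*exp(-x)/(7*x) 2*atan(k)/7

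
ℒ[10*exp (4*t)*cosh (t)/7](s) 10*(s - 4)/ (7*( (s - 4)^2 - 1))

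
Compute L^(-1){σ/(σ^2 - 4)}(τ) cosh(2 * τ)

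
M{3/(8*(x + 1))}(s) 3*pi*csc(pi*s)/8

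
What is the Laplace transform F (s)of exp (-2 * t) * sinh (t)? 1/ ( (s + 2)^2 - 1)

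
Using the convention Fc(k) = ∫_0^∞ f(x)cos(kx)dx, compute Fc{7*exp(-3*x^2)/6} 7*sqrt(3)*sqrt(pi)*exp(-k^2/12)/36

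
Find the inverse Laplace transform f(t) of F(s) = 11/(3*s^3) 11*t^2/6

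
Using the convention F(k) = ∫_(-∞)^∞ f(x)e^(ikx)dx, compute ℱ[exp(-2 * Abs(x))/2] 2/(k^2 + 4)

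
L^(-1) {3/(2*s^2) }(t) 3*t/2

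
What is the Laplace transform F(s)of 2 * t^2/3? 4/(3 * s^3)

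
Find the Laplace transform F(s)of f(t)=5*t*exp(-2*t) 5/(s + 2)^2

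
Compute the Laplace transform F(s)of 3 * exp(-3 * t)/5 3/(5 * (s+3))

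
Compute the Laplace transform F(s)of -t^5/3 -40/s^6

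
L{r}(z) z^(-2)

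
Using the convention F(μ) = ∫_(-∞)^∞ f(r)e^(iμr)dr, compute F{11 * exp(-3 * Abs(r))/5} 66/(5 * (μ^2 + 9))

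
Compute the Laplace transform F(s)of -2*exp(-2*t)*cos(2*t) 2*(-s - 2)/((s + 2)^2 + 4)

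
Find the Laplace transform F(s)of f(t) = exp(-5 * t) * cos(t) (s + 5)/((s + 5)^2 + 1)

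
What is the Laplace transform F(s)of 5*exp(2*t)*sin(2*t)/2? 5/((s - 2)^2 + 4)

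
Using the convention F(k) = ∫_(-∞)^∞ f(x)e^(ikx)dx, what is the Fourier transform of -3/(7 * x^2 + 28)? -3 * pi * exp(-2 * Abs(k))/14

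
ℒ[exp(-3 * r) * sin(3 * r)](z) 3/((z+3)^2+9)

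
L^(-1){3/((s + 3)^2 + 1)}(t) 3 * exp(-3 * t) * sin(t)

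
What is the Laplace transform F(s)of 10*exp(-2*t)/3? 10/(3*(s + 2))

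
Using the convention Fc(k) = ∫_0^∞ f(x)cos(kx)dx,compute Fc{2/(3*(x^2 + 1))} pi*exp(-k)/3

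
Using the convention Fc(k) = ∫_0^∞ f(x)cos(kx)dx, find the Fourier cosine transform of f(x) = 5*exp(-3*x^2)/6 5*sqrt(3)*sqrt(pi)*exp(-k^2/12)/36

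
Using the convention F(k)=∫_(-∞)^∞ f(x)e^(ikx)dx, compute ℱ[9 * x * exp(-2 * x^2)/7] 9 * sqrt(2) * I * sqrt(pi) * k * exp(-k^2/8)/56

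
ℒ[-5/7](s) -5/(7 * s)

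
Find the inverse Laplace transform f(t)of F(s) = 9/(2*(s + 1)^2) 9*t*exp(-t)/2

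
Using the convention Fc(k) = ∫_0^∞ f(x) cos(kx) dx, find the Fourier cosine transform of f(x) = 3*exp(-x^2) 3*sqrt(pi)*exp(-k^2/4) /2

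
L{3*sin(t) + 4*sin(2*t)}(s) 3/(s^2 + 1) + 8/(s^2 + 4)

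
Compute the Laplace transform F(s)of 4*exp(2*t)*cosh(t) 4*(s - 2)/((s - 2)^2 - 1)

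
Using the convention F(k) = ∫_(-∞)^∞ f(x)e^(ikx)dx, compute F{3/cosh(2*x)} 3*pi/(2*cosh(pi*k/4))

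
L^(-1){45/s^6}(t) 3*t^5/8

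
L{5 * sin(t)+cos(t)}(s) s/(s^2+1)+5/(s^2+1)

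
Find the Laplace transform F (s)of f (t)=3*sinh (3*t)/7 9/ (7*(s^2 - 9))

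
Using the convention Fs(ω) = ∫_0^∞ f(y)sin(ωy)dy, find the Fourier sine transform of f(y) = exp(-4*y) ω/(ω^2 + 16)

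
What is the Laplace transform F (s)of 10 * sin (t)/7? 10/ (7 * (s^2 + 1))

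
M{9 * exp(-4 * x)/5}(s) 9 * gamma(s)/(5 * 4^s)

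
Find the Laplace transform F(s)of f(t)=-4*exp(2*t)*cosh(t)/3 4*(2 - s)/(3*((s - 2)^2 - 1))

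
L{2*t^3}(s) 12/s^4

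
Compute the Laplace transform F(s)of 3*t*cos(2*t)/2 3*(s^2 - 4)/(2*(s^2+4)^2)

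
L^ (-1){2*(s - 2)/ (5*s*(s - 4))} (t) 2*exp (2*t)*cosh (2*t)/5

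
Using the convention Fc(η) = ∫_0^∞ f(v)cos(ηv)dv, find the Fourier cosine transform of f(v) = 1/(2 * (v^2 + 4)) pi * exp(-2 * η)/8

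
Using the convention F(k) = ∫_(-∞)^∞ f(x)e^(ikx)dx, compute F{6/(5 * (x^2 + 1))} 6 * pi * exp(-Abs(k))/5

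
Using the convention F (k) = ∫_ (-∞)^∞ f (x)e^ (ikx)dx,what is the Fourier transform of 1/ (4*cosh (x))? pi/ (4*cosh (pi*k/2))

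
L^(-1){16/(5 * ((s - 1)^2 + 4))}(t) 8 * exp(t) * sin(2 * t)/5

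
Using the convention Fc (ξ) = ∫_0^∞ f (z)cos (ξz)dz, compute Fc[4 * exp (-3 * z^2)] 2 * sqrt (3) * sqrt (pi) * exp (-ξ^2/12)/3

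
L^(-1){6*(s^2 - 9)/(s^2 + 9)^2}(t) 6*t*cos(3*t)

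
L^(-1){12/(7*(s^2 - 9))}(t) 4*sinh(3*t)/7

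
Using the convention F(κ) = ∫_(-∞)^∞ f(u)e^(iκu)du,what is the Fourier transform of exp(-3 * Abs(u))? 6/(κ^2 + 9)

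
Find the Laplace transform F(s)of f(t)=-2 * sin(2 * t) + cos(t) s/(s^2 + 1) - 4/(s^2 + 4)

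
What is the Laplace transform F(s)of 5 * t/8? 5/(8 * s^2)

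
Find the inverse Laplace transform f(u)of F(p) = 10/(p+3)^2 10*u*exp(-3*u)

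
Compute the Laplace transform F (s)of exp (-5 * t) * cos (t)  (s+5)/ ( (s+5)^2+1)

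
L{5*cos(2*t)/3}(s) 5*s/(3*(s^2 + 4))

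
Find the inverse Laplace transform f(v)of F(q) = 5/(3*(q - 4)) 5*exp(4*v)/3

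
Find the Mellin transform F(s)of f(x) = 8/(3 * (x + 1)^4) 4 * gamma(s) * gamma(4 - s)/9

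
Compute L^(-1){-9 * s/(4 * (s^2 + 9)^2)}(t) -3 * t * sin(3 * t)/8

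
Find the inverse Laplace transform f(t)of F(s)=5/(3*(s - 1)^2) 5*t*exp(t)/3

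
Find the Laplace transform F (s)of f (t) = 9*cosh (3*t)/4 9*s/ (4*(s^2 - 9))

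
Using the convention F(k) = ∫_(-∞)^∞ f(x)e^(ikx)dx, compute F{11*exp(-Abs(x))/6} 11/(3*(k^2+1))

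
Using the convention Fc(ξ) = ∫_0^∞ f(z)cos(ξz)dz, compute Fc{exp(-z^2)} sqrt(pi) * exp(-ξ^2/4)/2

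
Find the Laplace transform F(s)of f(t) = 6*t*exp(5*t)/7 6/(7*(s - 5)^2)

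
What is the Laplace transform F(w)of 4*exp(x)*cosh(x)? 4*(w - 1)/(w*(w - 2))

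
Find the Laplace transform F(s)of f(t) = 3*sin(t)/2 3/(2*(s^2+1))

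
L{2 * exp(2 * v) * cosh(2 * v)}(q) 2 * (q - 2)/(q * (q - 4))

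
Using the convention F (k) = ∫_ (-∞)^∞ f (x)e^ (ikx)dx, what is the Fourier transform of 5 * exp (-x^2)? 5 * sqrt (pi) * exp (-k^2/4)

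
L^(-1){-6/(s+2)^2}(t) -6 * t * exp(-2 * t)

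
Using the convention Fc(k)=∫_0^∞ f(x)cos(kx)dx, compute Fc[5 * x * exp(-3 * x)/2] 5 * (9 - k^2)/(2 * (k^2 + 9)^2)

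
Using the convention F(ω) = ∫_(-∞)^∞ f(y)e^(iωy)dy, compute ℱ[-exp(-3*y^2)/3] -sqrt(3)*sqrt(pi)*exp(-ω^2/12)/9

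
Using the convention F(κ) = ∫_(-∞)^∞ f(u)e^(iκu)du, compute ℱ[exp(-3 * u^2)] sqrt(3) * sqrt(pi) * exp(-κ^2/12)/3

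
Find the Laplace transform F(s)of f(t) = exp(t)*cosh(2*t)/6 (s - 1)/(6*((s - 1)^2 - 4))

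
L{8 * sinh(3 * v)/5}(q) 24/(5 * (q^2 - 9))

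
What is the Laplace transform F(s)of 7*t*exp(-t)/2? 7/(2*(s + 1)^2)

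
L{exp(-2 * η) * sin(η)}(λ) 1/((λ+2)^2+1)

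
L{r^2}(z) 2/z^3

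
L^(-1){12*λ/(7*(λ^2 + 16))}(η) 12*cos(4*η)/7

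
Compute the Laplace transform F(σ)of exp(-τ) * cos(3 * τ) (σ+1)/((σ+1)^2+9)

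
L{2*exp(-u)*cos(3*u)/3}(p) 2*(p + 1)/(3*((p + 1)^2 + 9))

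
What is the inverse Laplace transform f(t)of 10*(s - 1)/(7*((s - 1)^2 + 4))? 10*exp(t)*cos(2*t)/7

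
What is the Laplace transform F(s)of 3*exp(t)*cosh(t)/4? 3*(s - 1)/(4*s*(s - 2))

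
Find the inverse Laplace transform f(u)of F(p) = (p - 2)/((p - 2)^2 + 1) exp(2*u)*cos(u)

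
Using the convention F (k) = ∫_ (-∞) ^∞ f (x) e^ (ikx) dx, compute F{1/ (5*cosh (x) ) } pi/ (5*cosh (pi*k/2) ) 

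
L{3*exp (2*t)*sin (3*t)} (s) 9/ ( (s - 2)^2 + 9)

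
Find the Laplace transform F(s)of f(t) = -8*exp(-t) -8/(s+1)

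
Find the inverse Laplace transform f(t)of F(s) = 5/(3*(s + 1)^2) 5*t*exp(-t)/3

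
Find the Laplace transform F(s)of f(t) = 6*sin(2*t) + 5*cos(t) 12/(s^2 + 4) + 5*s/(s^2 + 1)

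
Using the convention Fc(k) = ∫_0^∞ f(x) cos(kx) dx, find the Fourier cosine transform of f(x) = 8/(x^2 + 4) 2*pi*exp(-2*k) 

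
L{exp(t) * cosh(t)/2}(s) (s - 1)/(2 * s * (s - 2))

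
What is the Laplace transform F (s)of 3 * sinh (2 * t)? 6/ (s^2 - 4)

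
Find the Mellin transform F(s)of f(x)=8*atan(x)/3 -4*pi*sec(pi*s/2)/(3*s)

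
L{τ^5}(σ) 120/σ^6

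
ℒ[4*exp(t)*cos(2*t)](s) 4*(s - 1)/((s - 1)^2 + 4)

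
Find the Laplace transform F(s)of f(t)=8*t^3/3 16/s^4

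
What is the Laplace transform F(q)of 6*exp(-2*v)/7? 6/(7*(q + 2))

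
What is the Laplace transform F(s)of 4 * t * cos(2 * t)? 4 * (s^2-4)/(s^2 + 4)^2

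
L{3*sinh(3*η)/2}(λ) 9/(2*(λ^2 - 9))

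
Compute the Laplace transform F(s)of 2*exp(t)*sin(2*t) 4/((s - 1)^2 + 4)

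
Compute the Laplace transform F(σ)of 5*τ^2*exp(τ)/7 10/(7*(σ - 1)^3)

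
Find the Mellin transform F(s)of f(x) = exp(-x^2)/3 gamma(s/2)/6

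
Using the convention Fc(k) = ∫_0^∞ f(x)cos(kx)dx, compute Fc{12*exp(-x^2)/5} 6*sqrt(pi)*exp(-k^2/4)/5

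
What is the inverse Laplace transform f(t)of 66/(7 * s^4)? 11 * t^3/7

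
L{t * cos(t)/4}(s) (s^2-1)/(4 * (s^2 + 1)^2)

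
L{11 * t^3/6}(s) 11/s^4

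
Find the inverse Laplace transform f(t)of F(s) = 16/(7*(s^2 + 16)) 4*sin(4*t)/7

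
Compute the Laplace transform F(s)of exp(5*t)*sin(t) 1/((s - 5)^2 + 1)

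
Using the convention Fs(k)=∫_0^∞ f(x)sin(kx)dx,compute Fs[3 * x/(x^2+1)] 3 * pi * exp(-k)/2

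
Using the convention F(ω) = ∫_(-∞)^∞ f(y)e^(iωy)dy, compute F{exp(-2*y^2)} sqrt(2)*sqrt(pi)*exp(-ω^2/8)/2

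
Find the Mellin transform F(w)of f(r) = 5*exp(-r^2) 5*gamma(w/2)/2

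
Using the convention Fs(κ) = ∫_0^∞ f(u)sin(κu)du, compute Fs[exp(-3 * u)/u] atan(κ/3)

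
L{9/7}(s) 9/(7*s)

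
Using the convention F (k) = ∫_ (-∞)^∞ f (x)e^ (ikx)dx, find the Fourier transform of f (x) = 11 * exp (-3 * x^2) 11 * sqrt (3) * sqrt (pi) * exp (-k^2/12)/3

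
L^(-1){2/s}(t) 2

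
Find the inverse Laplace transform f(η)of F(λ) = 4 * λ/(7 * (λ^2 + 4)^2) η * sin(2 * η)/7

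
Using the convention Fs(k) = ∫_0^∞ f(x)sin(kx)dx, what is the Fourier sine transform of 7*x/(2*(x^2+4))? 7*pi*exp(-2*k)/4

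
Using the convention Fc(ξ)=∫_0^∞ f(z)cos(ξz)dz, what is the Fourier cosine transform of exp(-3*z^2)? sqrt(3)*sqrt(pi)*exp(-ξ^2/12)/6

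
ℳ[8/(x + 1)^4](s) 4 * gamma(s) * gamma(4 - s)/3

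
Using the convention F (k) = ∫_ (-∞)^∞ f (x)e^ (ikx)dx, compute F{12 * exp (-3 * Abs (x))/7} 72/ (7 * (k^2 + 9))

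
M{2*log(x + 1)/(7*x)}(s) -2*pi*csc(pi*s)/(7*s - 7)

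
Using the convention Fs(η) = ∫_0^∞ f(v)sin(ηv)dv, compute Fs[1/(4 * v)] pi/8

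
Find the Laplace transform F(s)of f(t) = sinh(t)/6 1/(6*(s^2 - 1))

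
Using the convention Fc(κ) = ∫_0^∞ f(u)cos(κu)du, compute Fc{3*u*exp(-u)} 3*(1 - κ^2)/(κ^2 + 1)^2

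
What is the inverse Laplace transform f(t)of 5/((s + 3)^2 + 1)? 5*exp(-3*t)*sin(t)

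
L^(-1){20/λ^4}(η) 10 * η^3/3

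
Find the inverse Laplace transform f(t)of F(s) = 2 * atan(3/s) 2 * sin(3 * t)/t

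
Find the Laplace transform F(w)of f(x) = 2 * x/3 2/(3 * w^2)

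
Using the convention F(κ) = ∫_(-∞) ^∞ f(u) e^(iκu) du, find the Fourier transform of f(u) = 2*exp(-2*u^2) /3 sqrt(2)*sqrt(pi)*exp(-κ^2/8) /3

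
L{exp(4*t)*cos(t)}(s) (s - 4)/((s - 4)^2 + 1)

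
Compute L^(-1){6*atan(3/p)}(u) 6*sin(3*u)/u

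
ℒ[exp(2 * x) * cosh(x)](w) (w - 2)/((w - 2)^2 - 1)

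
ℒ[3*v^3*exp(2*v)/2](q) 9/(q - 2)^4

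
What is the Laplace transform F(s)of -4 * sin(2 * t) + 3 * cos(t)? 3 * s/(s^2 + 1) - 8/(s^2 + 4)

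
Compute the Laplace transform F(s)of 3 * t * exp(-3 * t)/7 3/(7 * (s+3)^2)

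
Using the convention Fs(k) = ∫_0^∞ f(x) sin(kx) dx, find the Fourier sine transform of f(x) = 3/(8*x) 3*pi/16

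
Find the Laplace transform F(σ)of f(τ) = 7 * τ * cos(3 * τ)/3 7 * (σ^2-9)/(3 * (σ^2 + 9)^2)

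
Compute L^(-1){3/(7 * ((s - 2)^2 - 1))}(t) 3 * exp(2 * t) * sinh(t)/7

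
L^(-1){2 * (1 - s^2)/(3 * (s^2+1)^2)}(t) -2 * t * cos(t)/3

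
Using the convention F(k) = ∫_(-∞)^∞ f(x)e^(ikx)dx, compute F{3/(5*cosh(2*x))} 3*pi/(10*cosh(pi*k/4))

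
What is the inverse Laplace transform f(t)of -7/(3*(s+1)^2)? -7*t*exp(-t)/3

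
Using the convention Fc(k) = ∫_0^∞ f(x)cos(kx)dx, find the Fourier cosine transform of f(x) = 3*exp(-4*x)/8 3/(2*(k^2 + 16))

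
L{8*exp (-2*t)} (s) 8/ (s + 2)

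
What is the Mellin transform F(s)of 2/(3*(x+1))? 2*pi*csc(pi*s)/3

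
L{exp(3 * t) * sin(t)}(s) 1/((s - 3)^2 + 1)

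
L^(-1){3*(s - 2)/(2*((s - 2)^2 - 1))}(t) 3*exp(2*t)*cosh(t)/2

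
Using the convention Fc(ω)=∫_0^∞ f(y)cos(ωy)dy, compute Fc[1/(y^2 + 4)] pi*exp(-2*ω)/4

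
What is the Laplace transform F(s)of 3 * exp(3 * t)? 3/(s - 3)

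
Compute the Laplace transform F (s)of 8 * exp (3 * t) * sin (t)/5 8/ (5 * ( (s - 3)^2 + 1))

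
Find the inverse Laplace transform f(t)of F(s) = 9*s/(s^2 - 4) 9*cosh(2*t)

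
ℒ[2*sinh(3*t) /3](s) 2/(s^2 - 9) 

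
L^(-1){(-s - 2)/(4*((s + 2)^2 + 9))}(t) -exp(-2*t)*cos(3*t)/4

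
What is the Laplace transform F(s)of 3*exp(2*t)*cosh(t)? 3*(s - 2)/((s - 2)^2-1)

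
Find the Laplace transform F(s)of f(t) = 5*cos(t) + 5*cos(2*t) 5*s/(s^2 + 1) + 5*s/(s^2 + 4)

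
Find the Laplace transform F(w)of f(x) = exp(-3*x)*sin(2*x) 2/((w + 3)^2 + 4)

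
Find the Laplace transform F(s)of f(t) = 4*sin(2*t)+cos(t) 8/(s^2+4)+s/(s^2+1)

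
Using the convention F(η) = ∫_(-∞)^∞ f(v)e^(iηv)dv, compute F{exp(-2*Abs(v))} 4/(η^2 + 4)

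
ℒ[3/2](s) 3/ (2*s)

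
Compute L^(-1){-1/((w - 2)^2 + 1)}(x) -exp(2 * x) * sin(x)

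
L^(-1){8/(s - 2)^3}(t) 4*t^2*exp(2*t)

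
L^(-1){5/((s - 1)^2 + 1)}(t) 5 * exp(t) * sin(t)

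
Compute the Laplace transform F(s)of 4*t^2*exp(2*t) 8/(s - 2)^3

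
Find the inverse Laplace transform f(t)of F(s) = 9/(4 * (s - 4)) 9 * exp(4 * t)/4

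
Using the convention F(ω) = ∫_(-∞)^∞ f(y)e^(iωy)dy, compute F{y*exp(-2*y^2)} sqrt(2)*I*sqrt(pi)*ω*exp(-ω^2/8)/8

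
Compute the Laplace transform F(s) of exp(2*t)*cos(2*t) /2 (s - 2) /(2*((s - 2) ^2 + 4) ) 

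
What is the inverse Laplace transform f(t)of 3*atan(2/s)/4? 3*sin(2*t)/(4*t)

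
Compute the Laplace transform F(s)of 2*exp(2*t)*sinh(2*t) 4/(s*(s - 4))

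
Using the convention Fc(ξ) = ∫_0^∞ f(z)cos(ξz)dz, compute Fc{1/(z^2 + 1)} pi * exp(-ξ)/2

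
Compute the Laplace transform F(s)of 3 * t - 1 3/s^2-1/s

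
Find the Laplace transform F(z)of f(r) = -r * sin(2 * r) -4 * z/(z^2 + 4)^2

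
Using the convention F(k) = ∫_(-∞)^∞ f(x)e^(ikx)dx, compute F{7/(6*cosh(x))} 7*pi/(6*cosh(pi*k/2))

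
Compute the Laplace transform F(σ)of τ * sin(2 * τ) 4 * σ/(σ^2 + 4)^2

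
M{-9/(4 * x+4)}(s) -9 * pi * csc(pi * s)/4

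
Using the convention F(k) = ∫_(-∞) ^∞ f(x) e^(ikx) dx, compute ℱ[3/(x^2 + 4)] 3*pi*exp(-2*Abs(k) ) /2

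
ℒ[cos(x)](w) w/(w^2 + 1)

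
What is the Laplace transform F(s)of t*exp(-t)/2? 1/(2*(s + 1)^2)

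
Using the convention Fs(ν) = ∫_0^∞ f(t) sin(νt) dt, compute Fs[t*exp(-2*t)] 4*ν/(ν^2 + 4) ^2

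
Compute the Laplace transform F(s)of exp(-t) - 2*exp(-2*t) 1/(s + 1) - 2/(s + 2)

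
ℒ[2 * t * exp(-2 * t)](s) 2/(s + 2) ^2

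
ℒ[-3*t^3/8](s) -9/(4*s^4)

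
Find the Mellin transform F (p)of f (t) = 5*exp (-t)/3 5*gamma (p)/3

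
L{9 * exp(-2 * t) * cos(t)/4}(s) 9 * (s + 2)/(4 * ((s + 2)^2 + 1))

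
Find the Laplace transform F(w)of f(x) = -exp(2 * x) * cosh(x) (2 - w)/((w - 2)^2-1)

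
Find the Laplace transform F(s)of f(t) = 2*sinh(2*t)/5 4/(5*(s^2 - 4))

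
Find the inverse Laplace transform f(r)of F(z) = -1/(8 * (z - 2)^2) -r * exp(2 * r)/8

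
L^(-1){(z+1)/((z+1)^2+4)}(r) exp(-r)*cos(2*r)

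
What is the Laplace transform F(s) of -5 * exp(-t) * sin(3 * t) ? -15/((s + 1) ^2 + 9) 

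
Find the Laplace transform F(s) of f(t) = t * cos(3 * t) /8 (s^2-9) /(8 * (s^2 + 9) ^2) 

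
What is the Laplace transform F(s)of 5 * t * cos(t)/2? 5 * (s^2 - 1)/(2 * (s^2 + 1)^2)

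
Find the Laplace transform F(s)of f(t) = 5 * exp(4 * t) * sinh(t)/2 5/(2 * ((s - 4)^2 - 1))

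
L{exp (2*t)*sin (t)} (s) 1/ ( (s - 2)^2 + 1)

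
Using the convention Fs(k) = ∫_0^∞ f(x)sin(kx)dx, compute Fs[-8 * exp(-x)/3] -8 * k/(3 * k^2 + 3)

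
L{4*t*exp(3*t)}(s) 4/(s - 3)^2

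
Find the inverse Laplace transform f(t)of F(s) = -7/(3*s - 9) -7*exp(3*t)/3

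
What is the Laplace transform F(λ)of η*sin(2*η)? 4*λ/(λ^2 + 4)^2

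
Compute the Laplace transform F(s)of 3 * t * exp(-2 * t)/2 3/(2 * (s + 2)^2)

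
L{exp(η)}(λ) 1/(λ - 1)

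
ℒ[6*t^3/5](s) 36/(5*s^4)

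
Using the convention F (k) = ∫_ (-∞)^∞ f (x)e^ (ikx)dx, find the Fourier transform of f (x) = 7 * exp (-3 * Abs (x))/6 7/ (k^2+9)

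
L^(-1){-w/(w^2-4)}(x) -cosh(2 * x)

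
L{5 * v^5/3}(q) 200/q^6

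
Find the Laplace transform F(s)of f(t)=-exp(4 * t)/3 -1/(3 * s - 12)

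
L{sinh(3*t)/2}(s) 3/(2*(s^2 - 9))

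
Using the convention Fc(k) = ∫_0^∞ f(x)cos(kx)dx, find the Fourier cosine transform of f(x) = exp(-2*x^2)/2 sqrt(2)*sqrt(pi)*exp(-k^2/8)/8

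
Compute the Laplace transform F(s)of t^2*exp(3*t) 2/(s - 3)^3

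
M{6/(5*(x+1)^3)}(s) 3*pi*(s - 2)*(s - 1)/(5*sin(pi*s))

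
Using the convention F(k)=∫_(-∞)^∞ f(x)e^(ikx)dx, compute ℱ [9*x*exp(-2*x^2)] 9*sqrt(2)*I*sqrt(pi)*k*exp(-k^2/8)/8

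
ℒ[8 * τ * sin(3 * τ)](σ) 48 * σ/(σ^2 + 9)^2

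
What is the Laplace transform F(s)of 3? 3/s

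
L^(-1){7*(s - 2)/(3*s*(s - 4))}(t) 7*exp(2*t)*cosh(2*t)/3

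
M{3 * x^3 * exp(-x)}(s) 3 * gamma(s + 3)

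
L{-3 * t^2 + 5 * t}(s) 5/s^2 - 6/s^3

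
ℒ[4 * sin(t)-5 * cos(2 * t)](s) 4/(s^2+1)-5 * s/(s^2+4)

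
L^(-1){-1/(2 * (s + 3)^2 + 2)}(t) -exp(-3 * t) * sin(t)/2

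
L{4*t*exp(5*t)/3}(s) 4/(3*(s - 5)^2)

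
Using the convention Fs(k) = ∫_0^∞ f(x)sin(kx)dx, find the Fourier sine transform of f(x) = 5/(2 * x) 5 * pi/4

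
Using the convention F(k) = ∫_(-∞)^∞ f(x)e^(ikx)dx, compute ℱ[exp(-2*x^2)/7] sqrt(2)*sqrt(pi)*exp(-k^2/8)/14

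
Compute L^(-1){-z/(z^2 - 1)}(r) -cosh(r)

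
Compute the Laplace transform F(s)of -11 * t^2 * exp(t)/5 -22/(5 * (s - 1)^3)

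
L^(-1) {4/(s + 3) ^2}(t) 4*t*exp(-3*t) 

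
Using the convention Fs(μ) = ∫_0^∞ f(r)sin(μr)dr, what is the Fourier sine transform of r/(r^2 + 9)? pi*exp(-3*μ)/2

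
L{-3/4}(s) -3/(4 * s)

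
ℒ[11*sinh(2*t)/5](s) 22/(5*(s^2 - 4))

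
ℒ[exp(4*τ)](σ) 1/(σ - 4)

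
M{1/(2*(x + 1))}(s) pi*csc(pi*s)/2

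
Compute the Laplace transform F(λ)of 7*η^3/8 21/(4*λ^4)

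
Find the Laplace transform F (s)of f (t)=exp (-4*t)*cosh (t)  (s + 4)/ ( (s + 4)^2 - 1)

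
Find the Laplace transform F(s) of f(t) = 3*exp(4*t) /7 3/(7*(s - 4) ) 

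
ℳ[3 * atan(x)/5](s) -3 * pi * sec(pi * s/2)/(10 * s)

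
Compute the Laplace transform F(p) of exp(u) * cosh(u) (p - 1) /(p * (p - 2) ) 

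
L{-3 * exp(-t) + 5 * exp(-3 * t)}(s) 5/(s + 3) - 3/(s + 1)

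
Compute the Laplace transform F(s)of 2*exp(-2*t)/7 2/(7*(s+2))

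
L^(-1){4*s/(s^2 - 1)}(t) 4*cosh(t)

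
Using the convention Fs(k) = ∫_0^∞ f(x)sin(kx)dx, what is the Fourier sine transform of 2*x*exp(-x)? 4*k/(k^2 + 1)^2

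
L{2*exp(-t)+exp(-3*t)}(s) 2/(s+1)+1/(s+3)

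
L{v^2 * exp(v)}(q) 2/(q - 1)^3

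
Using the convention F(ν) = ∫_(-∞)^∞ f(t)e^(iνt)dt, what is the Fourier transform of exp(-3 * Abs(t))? 6/(ν^2 + 9)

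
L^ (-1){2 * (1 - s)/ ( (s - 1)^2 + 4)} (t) -2 * exp (t) * cos (2 * t)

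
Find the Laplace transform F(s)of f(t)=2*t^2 4/s^3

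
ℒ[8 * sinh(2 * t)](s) 16/(s^2 - 4)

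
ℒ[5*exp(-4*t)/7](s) 5/(7*(s+4))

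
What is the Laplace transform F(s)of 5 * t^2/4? 5/(2 * s^3)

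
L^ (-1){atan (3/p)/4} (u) sin (3*u)/ (4*u)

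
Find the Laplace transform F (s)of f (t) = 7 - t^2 7/s - 2/s^3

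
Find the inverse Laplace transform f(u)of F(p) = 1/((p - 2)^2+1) exp(2 * u) * sin(u)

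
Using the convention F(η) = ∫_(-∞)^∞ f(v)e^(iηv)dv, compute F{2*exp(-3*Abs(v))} 12/(η^2 + 9)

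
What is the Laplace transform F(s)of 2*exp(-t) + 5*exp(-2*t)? 5/(s + 2) + 2/(s + 1)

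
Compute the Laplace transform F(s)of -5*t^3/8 -15/(4*s^4)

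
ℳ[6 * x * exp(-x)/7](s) 6 * gamma(s + 1)/7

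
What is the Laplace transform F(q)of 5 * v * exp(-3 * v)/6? 5/(6 * (q+3)^2)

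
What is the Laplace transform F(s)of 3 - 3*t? 3/s - 3/s^2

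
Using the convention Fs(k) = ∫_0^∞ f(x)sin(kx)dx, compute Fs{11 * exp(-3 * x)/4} 11 * k/(4 * (k^2 + 9))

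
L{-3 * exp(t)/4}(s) -3/(4 * s - 4)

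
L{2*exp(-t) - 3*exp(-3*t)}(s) 2/(s + 1) - 3/(s + 3)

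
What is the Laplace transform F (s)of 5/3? 5/ (3*s)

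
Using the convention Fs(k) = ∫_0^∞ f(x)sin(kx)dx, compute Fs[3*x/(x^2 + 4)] 3*pi*exp(-2*k)/2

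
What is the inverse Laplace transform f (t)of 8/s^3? 4*t^2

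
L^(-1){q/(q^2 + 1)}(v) cos(v)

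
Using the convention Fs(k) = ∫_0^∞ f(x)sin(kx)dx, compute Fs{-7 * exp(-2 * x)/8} -7 * k/(8 * k^2 + 32)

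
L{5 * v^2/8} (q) 5/ (4 * q^3)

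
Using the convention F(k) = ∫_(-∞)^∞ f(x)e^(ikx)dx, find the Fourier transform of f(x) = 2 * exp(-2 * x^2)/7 sqrt(2) * sqrt(pi) * exp(-k^2/8)/7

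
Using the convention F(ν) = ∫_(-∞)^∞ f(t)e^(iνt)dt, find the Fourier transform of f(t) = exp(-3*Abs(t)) 6/(ν^2 + 9)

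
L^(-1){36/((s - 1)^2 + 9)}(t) 12 * exp(t) * sin(3 * t)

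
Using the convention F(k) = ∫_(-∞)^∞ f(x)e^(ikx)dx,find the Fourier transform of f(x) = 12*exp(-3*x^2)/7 4*sqrt(3)*sqrt(pi)*exp(-k^2/12)/7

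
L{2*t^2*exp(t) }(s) 4/(s - 1) ^3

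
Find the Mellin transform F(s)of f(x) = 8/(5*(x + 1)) 8*pi*csc(pi*s)/5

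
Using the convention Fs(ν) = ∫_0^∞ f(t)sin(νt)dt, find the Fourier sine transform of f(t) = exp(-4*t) ν/(ν^2+16)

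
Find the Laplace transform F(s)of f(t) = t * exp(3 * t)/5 1/(5 * (s - 3)^2)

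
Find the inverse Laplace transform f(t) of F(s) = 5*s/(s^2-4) 5*cosh(2*t) 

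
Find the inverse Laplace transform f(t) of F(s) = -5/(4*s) -5/4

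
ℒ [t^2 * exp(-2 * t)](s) 2/(s+2) ^3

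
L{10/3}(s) 10/(3*s)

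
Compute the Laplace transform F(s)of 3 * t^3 18/s^4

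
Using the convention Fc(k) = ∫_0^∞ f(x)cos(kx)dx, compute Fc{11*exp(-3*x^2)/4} 11*sqrt(3)*sqrt(pi)*exp(-k^2/12)/24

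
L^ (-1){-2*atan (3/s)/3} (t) -2*sin (3*t)/ (3*t)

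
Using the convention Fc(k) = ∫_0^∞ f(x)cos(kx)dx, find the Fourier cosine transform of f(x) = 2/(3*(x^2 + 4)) pi*exp(-2*k)/6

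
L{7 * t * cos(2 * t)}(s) 7 * (s^2 - 4)/(s^2 + 4)^2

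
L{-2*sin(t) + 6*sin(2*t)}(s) 12/(s^2 + 4)-2/(s^2 + 1)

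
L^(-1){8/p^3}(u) 4*u^2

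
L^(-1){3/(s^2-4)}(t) 3 * sinh(2 * t)/2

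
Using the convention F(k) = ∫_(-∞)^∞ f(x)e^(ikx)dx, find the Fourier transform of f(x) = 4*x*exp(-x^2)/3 2*I*sqrt(pi)*k*exp(-k^2/4)/3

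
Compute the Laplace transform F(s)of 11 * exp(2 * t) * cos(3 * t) 11 * (s - 2)/((s - 2)^2 + 9)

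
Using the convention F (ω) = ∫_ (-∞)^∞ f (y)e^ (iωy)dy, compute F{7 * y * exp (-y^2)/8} 7 * I * sqrt (pi) * ω * exp (-ω^2/4)/16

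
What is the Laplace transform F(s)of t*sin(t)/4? s/(2*(s^2 + 1)^2)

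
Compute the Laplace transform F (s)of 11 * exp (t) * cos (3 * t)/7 11 * (s - 1)/ (7 * ( (s - 1)^2 + 9))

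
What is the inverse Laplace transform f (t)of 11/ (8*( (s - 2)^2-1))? 11*exp (2*t)*sinh (t)/8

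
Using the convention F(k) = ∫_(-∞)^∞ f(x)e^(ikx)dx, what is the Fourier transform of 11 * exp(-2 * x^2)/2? 11 * sqrt(2) * sqrt(pi) * exp(-k^2/8)/4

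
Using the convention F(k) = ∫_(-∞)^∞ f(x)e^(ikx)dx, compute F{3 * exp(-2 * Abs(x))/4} 3/(k^2+4)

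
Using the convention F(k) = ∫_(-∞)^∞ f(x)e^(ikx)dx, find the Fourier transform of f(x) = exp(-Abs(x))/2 1/(k^2 + 1)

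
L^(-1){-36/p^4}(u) -6*u^3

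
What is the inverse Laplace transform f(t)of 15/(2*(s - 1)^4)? 5*t^3*exp(t)/4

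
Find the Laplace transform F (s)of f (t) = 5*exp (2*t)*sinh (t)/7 5/ (7*( (s - 2)^2 - 1))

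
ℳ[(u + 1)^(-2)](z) (-pi * z + pi)/sin(pi * z)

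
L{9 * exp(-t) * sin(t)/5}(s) 9/(5 * ((s + 1)^2 + 1))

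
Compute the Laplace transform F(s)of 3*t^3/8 9/(4*s^4)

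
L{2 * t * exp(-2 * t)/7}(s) 2/(7 * (s + 2)^2)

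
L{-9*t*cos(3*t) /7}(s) 9*(9 - s^2) /(7*(s^2 + 9) ^2) 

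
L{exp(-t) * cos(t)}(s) (s + 1)/((s + 1)^2 + 1)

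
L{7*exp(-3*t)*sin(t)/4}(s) 7/(4*((s + 3)^2 + 1))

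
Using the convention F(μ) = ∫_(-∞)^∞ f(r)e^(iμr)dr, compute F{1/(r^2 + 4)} pi * exp(-2 * Abs(μ))/2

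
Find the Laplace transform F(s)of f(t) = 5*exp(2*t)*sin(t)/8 5/(8*((s - 2)^2 + 1))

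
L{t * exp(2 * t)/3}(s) 1/(3 * (s - 2)^2)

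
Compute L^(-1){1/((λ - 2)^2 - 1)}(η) exp(2 * η) * sinh(η)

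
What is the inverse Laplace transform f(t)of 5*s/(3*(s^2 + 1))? 5*cos(t)/3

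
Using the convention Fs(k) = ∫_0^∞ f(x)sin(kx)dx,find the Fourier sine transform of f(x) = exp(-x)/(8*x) atan(k)/8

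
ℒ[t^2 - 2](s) 2/s^3 - 2/s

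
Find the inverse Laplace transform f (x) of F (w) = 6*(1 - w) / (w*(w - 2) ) -6*exp (x)*cosh (x) 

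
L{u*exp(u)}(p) (p - 1)^(-2)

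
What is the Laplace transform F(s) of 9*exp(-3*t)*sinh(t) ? 9/((s + 3) ^2 - 1) 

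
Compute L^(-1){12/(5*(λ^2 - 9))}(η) 4*sinh(3*η)/5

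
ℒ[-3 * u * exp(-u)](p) -3/(p + 1)^2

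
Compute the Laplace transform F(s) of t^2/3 2/(3 * s^3) 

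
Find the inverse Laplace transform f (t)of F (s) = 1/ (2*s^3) t^2/4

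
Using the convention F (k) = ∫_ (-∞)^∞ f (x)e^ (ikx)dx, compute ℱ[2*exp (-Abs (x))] 4/ (k^2 + 1)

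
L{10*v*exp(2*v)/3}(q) 10/(3*(q - 2)^2)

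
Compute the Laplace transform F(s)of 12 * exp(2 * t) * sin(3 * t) 36/((s - 2)^2 + 9)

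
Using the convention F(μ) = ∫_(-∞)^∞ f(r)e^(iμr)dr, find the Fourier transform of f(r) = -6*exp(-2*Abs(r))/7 -24/(7*μ^2 + 28)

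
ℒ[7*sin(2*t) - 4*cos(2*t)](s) 14/(s^2 + 4) - 4*s/(s^2 + 4)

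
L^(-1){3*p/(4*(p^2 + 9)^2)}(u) u*sin(3*u)/8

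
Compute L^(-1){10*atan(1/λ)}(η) 10*sin(η)/η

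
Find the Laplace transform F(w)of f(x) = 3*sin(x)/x 3*atan(1/w)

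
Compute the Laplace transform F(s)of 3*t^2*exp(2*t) 6/(s - 2)^3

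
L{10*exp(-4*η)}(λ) 10/(λ + 4)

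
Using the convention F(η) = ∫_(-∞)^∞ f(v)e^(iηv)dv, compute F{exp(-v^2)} sqrt(pi)*exp(-η^2/4)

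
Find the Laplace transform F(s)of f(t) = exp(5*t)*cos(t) (s - 5)/((s - 5)^2 + 1)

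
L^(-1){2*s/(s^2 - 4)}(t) 2*cosh(2*t)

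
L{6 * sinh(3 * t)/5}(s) 18/(5 * (s^2 - 9))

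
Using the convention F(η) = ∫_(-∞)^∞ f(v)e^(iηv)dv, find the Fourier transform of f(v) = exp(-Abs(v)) 2/(η^2 + 1)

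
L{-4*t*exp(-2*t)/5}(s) -4/(5*(s+2)^2)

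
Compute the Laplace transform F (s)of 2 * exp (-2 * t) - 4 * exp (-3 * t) 2/ (s + 2) - 4/ (s + 3)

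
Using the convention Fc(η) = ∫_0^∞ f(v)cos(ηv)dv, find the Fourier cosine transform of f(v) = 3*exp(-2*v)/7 6/(7*(η^2 + 4))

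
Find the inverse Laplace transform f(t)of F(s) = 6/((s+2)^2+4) 3 * exp(-2 * t) * sin(2 * t)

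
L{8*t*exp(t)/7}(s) 8/(7*(s - 1)^2)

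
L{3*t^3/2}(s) 9/s^4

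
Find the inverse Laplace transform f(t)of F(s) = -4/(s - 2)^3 -2 * t^2 * exp(2 * t)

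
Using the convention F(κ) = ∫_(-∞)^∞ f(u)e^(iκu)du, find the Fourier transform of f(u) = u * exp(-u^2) I * sqrt(pi) * κ * exp(-κ^2/4)/2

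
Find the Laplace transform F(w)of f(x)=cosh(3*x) w/(w^2 - 9)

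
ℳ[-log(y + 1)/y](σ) pi*csc(pi*σ)/(σ - 1)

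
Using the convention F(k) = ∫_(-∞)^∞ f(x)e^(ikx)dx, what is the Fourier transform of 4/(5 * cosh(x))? 4 * pi/(5 * cosh(pi * k/2))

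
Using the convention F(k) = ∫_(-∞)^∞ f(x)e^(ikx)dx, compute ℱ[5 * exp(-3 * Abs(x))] 30/(k^2 + 9)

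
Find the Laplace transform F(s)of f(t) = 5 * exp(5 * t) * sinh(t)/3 5/(3 * ((s - 5)^2 - 1))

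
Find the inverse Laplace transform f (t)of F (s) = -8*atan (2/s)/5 -8*sin (2*t)/ (5*t)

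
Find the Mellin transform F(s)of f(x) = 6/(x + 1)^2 -6 * pi * (s - 1)/sin(pi * s)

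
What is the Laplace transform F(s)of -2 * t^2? -4/s^3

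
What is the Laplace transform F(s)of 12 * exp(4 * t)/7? 12/(7 * (s - 4))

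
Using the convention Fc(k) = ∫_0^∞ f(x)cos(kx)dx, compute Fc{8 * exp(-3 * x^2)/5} 4 * sqrt(3) * sqrt(pi) * exp(-k^2/12)/15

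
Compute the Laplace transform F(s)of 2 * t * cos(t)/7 2 * (s^2 - 1)/(7 * (s^2+1)^2)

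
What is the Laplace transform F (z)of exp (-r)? 1/ (z+1)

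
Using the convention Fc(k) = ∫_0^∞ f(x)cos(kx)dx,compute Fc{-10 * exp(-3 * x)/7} -30/(7 * k^2 + 63)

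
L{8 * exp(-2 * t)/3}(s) 8/(3 * (s + 2))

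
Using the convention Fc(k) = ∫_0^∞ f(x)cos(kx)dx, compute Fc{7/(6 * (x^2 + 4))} 7 * pi * exp(-2 * k)/24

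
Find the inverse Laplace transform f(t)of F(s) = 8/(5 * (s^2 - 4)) 4 * sinh(2 * t)/5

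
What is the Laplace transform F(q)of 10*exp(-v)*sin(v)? 10/((q+1)^2+1)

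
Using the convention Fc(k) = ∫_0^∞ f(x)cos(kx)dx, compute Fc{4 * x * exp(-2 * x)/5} 4 * (4 - k^2)/(5 * (k^2 + 4)^2)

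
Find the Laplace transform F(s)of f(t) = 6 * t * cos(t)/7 6 * (s^2 - 1)/(7 * (s^2 + 1)^2)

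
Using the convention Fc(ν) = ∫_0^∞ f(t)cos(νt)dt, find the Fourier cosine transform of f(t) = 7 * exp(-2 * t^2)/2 7 * sqrt(2) * sqrt(pi) * exp(-ν^2/8)/8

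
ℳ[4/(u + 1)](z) 4*pi*csc(pi*z)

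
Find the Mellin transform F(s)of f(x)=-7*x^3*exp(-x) -7*gamma(s + 3)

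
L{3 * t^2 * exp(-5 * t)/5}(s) 6/(5 * (s+5)^3)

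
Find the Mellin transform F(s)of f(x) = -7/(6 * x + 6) -7 * pi * csc(pi * s)/6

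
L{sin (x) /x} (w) atan (1/w) 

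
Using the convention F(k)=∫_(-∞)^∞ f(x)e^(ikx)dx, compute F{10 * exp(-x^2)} 10 * sqrt(pi) * exp(-k^2/4)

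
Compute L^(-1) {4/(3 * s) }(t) 4/3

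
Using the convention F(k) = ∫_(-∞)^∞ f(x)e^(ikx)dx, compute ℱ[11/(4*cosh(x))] 11*pi/(4*cosh(pi*k/2))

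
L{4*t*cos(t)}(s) 4*(s^2-1)/(s^2 + 1)^2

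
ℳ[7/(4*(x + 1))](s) 7*pi*csc(pi*s)/4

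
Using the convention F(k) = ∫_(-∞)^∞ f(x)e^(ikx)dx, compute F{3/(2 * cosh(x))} 3 * pi/(2 * cosh(pi * k/2))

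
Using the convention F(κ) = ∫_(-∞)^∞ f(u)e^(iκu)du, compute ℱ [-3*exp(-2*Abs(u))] -12/(κ^2+4)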